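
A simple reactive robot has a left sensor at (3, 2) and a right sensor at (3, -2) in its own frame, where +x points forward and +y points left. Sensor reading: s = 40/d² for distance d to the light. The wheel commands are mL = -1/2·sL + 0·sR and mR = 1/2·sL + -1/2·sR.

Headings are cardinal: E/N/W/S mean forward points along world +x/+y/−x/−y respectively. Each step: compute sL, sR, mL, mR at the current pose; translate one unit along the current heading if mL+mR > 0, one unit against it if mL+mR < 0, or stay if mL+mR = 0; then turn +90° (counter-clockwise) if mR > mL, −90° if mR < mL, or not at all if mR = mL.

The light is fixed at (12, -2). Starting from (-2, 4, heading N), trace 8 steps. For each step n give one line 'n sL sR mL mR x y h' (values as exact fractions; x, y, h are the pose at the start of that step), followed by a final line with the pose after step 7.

n=0: pose=(-2,4,N); sL=40/337, sR=8/45; mL=-20/337, mR=-448/15165; mL+mR=-4/45 → advance -1; mR−mL=452/15165 → turn +1·90°
n=1: pose=(-2,3,W); sL=20/149, sR=20/169; mL=-10/149, mR=200/25181; mL+mR=-10/169 → advance -1; mR−mL=1890/25181 → turn +1·90°
n=2: pose=(-1,3,S); sL=8/25, sR=40/229; mL=-4/25, mR=416/5725; mL+mR=-20/229 → advance -1; mR−mL=1332/5725 → turn +1·90°
n=3: pose=(-1,4,E); sL=10/41, sR=10/29; mL=-5/41, mR=-60/1189; mL+mR=-5/29 → advance -1; mR−mL=85/1189 → turn +1·90°
n=4: pose=(-2,4,N); sL=40/337, sR=8/45; mL=-20/337, mR=-448/15165; mL+mR=-4/45 → advance -1; mR−mL=452/15165 → turn +1·90°
n=5: pose=(-2,3,W); sL=20/149, sR=20/169; mL=-10/149, mR=200/25181; mL+mR=-10/169 → advance -1; mR−mL=1890/25181 → turn +1·90°
n=6: pose=(-1,3,S); sL=8/25, sR=40/229; mL=-4/25, mR=416/5725; mL+mR=-20/229 → advance -1; mR−mL=1332/5725 → turn +1·90°
n=7: pose=(-1,4,E); sL=10/41, sR=10/29; mL=-5/41, mR=-60/1189; mL+mR=-5/29 → advance -1; mR−mL=85/1189 → turn +1·90°

0 40/337 8/45 -20/337 -448/15165 -2 4 N
1 20/149 20/169 -10/149 200/25181 -2 3 W
2 8/25 40/229 -4/25 416/5725 -1 3 S
3 10/41 10/29 -5/41 -60/1189 -1 4 E
4 40/337 8/45 -20/337 -448/15165 -2 4 N
5 20/149 20/169 -10/149 200/25181 -2 3 W
6 8/25 40/229 -4/25 416/5725 -1 3 S
7 10/41 10/29 -5/41 -60/1189 -1 4 E
final -2 4 N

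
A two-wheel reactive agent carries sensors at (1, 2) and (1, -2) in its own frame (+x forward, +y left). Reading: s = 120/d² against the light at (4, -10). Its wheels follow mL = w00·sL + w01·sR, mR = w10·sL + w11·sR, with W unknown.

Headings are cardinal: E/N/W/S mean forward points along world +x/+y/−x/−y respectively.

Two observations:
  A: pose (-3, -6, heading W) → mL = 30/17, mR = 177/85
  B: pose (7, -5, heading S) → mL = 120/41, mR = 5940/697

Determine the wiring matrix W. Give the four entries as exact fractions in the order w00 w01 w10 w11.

obs A: pose=(-3,-6,W) → sL=30/17, sR=6/5, mL=30/17, mR=177/85
obs B: pose=(7,-5,S) → sL=120/41, sR=120/17, mL=120/41, mR=5940/697
sensor matrix S = [[30/17, 6/5], [120/41, 120/17]]; det S = 105984/11849
solve [mL_A; mL_B] = S·[w00; w01] and [mR_A; mR_B] = S·[w10; w11]:
  w00 = 1, w01 = 0, w10 = 1/2, w11 = 1

1 0 1/2 1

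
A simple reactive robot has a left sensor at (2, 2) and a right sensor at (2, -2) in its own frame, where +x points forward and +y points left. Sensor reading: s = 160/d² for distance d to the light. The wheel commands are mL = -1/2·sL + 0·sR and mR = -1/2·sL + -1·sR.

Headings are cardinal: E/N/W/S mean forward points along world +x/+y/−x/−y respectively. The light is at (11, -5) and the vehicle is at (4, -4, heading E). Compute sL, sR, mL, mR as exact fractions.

80/17 80/13 -40/17 -1880/221

left sensor world pos  = (6, -2); dL² = 34
right sensor world pos = (6, -6); dR² = 26
sL = 160/34 = 80/17
sR = 160/26 = 80/13
mL = -1/2·sL + 0·sR = -40/17
mR = -1/2·sL + -1·sR = -1880/221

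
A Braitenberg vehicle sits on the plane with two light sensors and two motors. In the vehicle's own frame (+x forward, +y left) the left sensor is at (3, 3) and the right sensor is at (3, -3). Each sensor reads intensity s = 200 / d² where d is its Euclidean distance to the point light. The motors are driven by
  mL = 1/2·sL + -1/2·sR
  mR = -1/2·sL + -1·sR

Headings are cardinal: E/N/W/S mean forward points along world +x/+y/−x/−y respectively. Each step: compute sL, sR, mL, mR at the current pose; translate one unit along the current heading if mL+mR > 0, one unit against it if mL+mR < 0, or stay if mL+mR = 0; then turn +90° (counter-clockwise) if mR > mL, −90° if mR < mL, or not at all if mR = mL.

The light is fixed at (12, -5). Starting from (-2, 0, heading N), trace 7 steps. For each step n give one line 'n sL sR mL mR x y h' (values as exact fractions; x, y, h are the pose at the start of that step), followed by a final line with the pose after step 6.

n=0: pose=(-2,0,N); sL=200/353, sR=40/37; mL=-3360/13061, mR=-17820/13061; mL+mR=-60/37 → advance -1; mR−mL=-14460/13061 → turn -1·90°
n=1: pose=(-2,-1,E); sL=20/17, sR=100/61; mL=-240/1037, mR=-2310/1037; mL+mR=-150/61 → advance -1; mR−mL=-2070/1037 → turn -1·90°
n=2: pose=(-3,-1,S); sL=40/29, sR=8/13; mL=144/377, mR=-492/377; mL+mR=-12/13 → advance -1; mR−mL=-636/377 → turn -1·90°
n=3: pose=(-3,0,W); sL=25/41, sR=50/97; mL=375/7954, mR=-6525/7954; mL+mR=-75/97 → advance -1; mR−mL=-3450/3977 → turn -1·90°
n=4: pose=(-2,0,N); sL=200/353, sR=40/37; mL=-3360/13061, mR=-17820/13061; mL+mR=-60/37 → advance -1; mR−mL=-14460/13061 → turn -1·90°
n=5: pose=(-2,-1,E); sL=20/17, sR=100/61; mL=-240/1037, mR=-2310/1037; mL+mR=-150/61 → advance -1; mR−mL=-2070/1037 → turn -1·90°
n=6: pose=(-3,-1,S); sL=40/29, sR=8/13; mL=144/377, mR=-492/377; mL+mR=-12/13 → advance -1; mR−mL=-636/377 → turn -1·90°

0 200/353 40/37 -3360/13061 -17820/13061 -2 0 N
1 20/17 100/61 -240/1037 -2310/1037 -2 -1 E
2 40/29 8/13 144/377 -492/377 -3 -1 S
3 25/41 50/97 375/7954 -6525/7954 -3 0 W
4 200/353 40/37 -3360/13061 -17820/13061 -2 0 N
5 20/17 100/61 -240/1037 -2310/1037 -2 -1 E
6 40/29 8/13 144/377 -492/377 -3 -1 S
final -3 0 W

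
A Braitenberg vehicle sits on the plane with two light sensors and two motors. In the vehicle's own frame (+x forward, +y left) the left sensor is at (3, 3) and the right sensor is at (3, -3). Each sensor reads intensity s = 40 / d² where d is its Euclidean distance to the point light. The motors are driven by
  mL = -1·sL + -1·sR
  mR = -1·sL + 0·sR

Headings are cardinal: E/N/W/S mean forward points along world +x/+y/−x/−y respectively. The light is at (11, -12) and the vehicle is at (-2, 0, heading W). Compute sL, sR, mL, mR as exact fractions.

left sensor world pos  = (-5, -3); dL² = 337
right sensor world pos = (-5, 3); dR² = 481
sL = 40/337 = 40/337
sR = 40/481 = 40/481
mL = -1·sL + -1·sR = -32720/162097
mR = -1·sL + 0·sR = -40/337

40/337 40/481 -32720/162097 -40/337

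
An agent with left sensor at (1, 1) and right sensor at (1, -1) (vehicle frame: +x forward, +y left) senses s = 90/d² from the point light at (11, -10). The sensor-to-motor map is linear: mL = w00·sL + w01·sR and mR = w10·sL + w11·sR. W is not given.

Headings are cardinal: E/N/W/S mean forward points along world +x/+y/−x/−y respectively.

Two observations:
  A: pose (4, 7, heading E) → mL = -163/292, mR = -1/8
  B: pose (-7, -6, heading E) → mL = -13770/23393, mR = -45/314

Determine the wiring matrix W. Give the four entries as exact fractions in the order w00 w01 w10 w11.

-1 -1 -1/2 0

obs A: pose=(4,7,E) → sL=1/4, sR=45/146, mL=-163/292, mR=-1/8
obs B: pose=(-7,-6,E) → sL=45/157, sR=45/149, mL=-13770/23393, mR=-45/314
sensor matrix S = [[1/4, 45/146], [45/157, 45/149]]; det S = -87705/6830756
solve [mL_A; mL_B] = S·[w00; w01] and [mR_A; mR_B] = S·[w10; w11]:
  w00 = -1, w01 = -1, w10 = -1/2, w11 = 0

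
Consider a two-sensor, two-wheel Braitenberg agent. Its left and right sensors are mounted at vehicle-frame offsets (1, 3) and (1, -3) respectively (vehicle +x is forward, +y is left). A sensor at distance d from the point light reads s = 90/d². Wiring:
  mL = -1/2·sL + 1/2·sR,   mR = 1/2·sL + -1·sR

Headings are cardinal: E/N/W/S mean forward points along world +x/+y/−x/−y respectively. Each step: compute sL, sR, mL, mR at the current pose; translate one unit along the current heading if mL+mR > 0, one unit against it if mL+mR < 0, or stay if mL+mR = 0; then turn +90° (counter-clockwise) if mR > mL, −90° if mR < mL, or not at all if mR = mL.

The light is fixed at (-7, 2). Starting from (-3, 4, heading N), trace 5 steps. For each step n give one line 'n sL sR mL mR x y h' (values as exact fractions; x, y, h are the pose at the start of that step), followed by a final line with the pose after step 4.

0 9 45/29 -108/29 171/58 -3 4 N
1 90/13 18/5 -108/65 -9/65 -3 3 W
2 45/32 45/2 675/64 -1395/64 -2 3 S
3 90/17 90/41 -1080/697 315/697 -2 4 W
4 45/41 9 162/41 -693/82 -1 4 S
final -1 5 W

n=0: pose=(-3,4,N); sL=9, sR=45/29; mL=-108/29, mR=171/58; mL+mR=-45/58 → advance -1; mR−mL=387/58 → turn +1·90°
n=1: pose=(-3,3,W); sL=90/13, sR=18/5; mL=-108/65, mR=-9/65; mL+mR=-9/5 → advance -1; mR−mL=99/65 → turn +1·90°
n=2: pose=(-2,3,S); sL=45/32, sR=45/2; mL=675/64, mR=-1395/64; mL+mR=-45/4 → advance -1; mR−mL=-1035/32 → turn -1·90°
n=3: pose=(-2,4,W); sL=90/17, sR=90/41; mL=-1080/697, mR=315/697; mL+mR=-45/41 → advance -1; mR−mL=1395/697 → turn +1·90°
n=4: pose=(-1,4,S); sL=45/41, sR=9; mL=162/41, mR=-693/82; mL+mR=-9/2 → advance -1; mR−mL=-1017/82 → turn -1·90°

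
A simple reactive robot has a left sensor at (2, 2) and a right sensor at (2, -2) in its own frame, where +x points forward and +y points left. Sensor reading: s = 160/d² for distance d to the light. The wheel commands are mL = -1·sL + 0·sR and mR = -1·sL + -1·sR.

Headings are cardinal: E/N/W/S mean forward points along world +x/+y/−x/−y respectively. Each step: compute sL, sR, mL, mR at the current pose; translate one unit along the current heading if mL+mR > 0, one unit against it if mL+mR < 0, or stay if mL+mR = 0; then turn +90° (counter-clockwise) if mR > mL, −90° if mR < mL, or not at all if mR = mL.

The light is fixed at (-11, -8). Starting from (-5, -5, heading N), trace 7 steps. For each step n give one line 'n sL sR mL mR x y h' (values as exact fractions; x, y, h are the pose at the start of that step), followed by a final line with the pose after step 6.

0 160/41 160/89 -160/41 -20800/3649 -5 -5 N
1 2 5/2 -2 -9/2 -5 -6 E
2 160/49 160/9 -160/49 -9280/441 -6 -6 S
3 16 80/17 -16 -352/17 -6 -5 W
4 160/41 160/89 -160/41 -20800/3649 -5 -5 N
5 2 5/2 -2 -9/2 -5 -6 E
6 160/49 160/9 -160/49 -9280/441 -6 -6 S
final -6 -5 W

n=0: pose=(-5,-5,N); sL=160/41, sR=160/89; mL=-160/41, mR=-20800/3649; mL+mR=-35040/3649 → advance -1; mR−mL=-160/89 → turn -1·90°
n=1: pose=(-5,-6,E); sL=2, sR=5/2; mL=-2, mR=-9/2; mL+mR=-13/2 → advance -1; mR−mL=-5/2 → turn -1·90°
n=2: pose=(-6,-6,S); sL=160/49, sR=160/9; mL=-160/49, mR=-9280/441; mL+mR=-10720/441 → advance -1; mR−mL=-160/9 → turn -1·90°
n=3: pose=(-6,-5,W); sL=16, sR=80/17; mL=-16, mR=-352/17; mL+mR=-624/17 → advance -1; mR−mL=-80/17 → turn -1·90°
n=4: pose=(-5,-5,N); sL=160/41, sR=160/89; mL=-160/41, mR=-20800/3649; mL+mR=-35040/3649 → advance -1; mR−mL=-160/89 → turn -1·90°
n=5: pose=(-5,-6,E); sL=2, sR=5/2; mL=-2, mR=-9/2; mL+mR=-13/2 → advance -1; mR−mL=-5/2 → turn -1·90°
n=6: pose=(-6,-6,S); sL=160/49, sR=160/9; mL=-160/49, mR=-9280/441; mL+mR=-10720/441 → advance -1; mR−mL=-160/9 → turn -1·90°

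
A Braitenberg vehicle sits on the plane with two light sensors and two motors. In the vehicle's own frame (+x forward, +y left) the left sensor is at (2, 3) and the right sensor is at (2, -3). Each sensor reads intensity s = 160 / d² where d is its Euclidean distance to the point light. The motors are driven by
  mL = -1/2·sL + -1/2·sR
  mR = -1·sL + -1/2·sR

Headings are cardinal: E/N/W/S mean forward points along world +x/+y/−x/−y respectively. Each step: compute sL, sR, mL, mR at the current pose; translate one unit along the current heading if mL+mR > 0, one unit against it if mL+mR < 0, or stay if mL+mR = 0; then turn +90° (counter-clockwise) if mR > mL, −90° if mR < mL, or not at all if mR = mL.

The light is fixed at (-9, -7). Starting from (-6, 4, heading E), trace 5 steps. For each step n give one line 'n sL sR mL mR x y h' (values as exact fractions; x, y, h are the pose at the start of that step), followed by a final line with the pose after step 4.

0 160/221 160/89 -24800/19669 -31920/19669 -6 4 E
1 80/53 80/41 -3760/2173 -5400/2173 -7 4 S
2 160/81 32/45 -544/405 -944/405 -7 5 W
3 40/49 20/29 -1070/1421 -1650/1421 -6 5 N
4 160/221 160/89 -24800/19669 -31920/19669 -6 4 E
final -7 4 S

n=0: pose=(-6,4,E); sL=160/221, sR=160/89; mL=-24800/19669, mR=-31920/19669; mL+mR=-56720/19669 → advance -1; mR−mL=-80/221 → turn -1·90°
n=1: pose=(-7,4,S); sL=80/53, sR=80/41; mL=-3760/2173, mR=-5400/2173; mL+mR=-9160/2173 → advance -1; mR−mL=-40/53 → turn -1·90°
n=2: pose=(-7,5,W); sL=160/81, sR=32/45; mL=-544/405, mR=-944/405; mL+mR=-496/135 → advance -1; mR−mL=-80/81 → turn -1·90°
n=3: pose=(-6,5,N); sL=40/49, sR=20/29; mL=-1070/1421, mR=-1650/1421; mL+mR=-2720/1421 → advance -1; mR−mL=-20/49 → turn -1·90°
n=4: pose=(-6,4,E); sL=160/221, sR=160/89; mL=-24800/19669, mR=-31920/19669; mL+mR=-56720/19669 → advance -1; mR−mL=-80/221 → turn -1·90°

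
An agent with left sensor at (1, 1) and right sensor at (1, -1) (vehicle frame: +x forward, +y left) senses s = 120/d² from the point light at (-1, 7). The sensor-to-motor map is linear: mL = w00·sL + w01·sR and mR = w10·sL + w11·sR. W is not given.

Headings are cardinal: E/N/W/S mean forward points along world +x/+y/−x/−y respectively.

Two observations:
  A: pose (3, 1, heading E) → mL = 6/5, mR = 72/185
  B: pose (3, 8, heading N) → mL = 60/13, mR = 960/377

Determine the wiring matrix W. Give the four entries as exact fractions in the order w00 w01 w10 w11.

obs A: pose=(3,1,E) → sL=12/5, sR=60/37, mL=6/5, mR=72/185
obs B: pose=(3,8,N) → sL=120/13, sR=120/29, mL=60/13, mR=960/377
sensor matrix S = [[12/5, 60/37], [120/13, 120/29]]; det S = -70272/13949
solve [mL_A; mL_B] = S·[w00; w01] and [mR_A; mR_B] = S·[w10; w11]:
  w00 = 1/2, w01 = 0, w10 = 1/2, w11 = -1/2

1/2 0 1/2 -1/2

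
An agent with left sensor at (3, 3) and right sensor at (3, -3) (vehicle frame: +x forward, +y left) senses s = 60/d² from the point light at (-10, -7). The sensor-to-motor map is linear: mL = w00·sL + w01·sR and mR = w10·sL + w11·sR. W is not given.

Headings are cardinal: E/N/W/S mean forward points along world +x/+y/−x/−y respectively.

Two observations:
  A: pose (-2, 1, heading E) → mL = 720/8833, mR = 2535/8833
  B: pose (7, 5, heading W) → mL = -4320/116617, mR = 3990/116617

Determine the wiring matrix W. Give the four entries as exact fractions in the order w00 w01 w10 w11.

-1/2 1/2 -1/2 1

obs A: pose=(-2,1,E) → sL=30/121, sR=30/73, mL=720/8833, mR=2535/8833
obs B: pose=(7,5,W) → sL=60/277, sR=60/421, mL=-4320/116617, mR=3990/116617
sensor matrix S = [[30/121, 30/73], [60/277, 60/421]]; det S = -55296000/1030077961
solve [mL_A; mL_B] = S·[w00; w01] and [mR_A; mR_B] = S·[w10; w11]:
  w00 = -1/2, w01 = 1/2, w10 = -1/2, w11 = 1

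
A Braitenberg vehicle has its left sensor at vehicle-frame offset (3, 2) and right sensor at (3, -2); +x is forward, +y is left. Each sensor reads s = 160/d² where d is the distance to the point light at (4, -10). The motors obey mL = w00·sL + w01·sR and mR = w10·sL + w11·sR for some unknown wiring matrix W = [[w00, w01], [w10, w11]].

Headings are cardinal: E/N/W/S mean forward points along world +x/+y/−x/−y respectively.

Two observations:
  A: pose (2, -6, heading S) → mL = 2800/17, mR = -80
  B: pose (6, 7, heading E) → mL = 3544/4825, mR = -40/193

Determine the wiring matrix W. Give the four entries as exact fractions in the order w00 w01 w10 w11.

1 1/2 -1/2 0

obs A: pose=(2,-6,S) → sL=160, sR=160/17, mL=2800/17, mR=-80
obs B: pose=(6,7,E) → sL=80/193, sR=16/25, mL=3544/4825, mR=-40/193
sensor matrix S = [[160, 160/17], [80/193, 16/25]]; det S = 1615872/16405
solve [mL_A; mL_B] = S·[w00; w01] and [mR_A; mR_B] = S·[w10; w11]:
  w00 = 1, w01 = 1/2, w10 = -1/2, w11 = 0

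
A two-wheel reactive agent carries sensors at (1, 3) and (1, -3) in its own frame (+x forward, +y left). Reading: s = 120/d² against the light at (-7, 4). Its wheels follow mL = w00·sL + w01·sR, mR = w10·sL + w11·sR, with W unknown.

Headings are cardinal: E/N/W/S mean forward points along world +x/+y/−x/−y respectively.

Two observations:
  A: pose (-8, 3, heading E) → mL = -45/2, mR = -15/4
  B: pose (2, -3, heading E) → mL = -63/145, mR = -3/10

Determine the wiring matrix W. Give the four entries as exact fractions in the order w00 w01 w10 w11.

obs A: pose=(-8,3,E) → sL=30, sR=15/2, mL=-45/2, mR=-15/4
obs B: pose=(2,-3,E) → sL=30/29, sR=3/5, mL=-63/145, mR=-3/10
sensor matrix S = [[30, 15/2], [30/29, 3/5]]; det S = 297/29
solve [mL_A; mL_B] = S·[w00; w01] and [mR_A; mR_B] = S·[w10; w11]:
  w00 = -1, w01 = 1, w10 = 0, w11 = -1/2

-1 1 0 -1/2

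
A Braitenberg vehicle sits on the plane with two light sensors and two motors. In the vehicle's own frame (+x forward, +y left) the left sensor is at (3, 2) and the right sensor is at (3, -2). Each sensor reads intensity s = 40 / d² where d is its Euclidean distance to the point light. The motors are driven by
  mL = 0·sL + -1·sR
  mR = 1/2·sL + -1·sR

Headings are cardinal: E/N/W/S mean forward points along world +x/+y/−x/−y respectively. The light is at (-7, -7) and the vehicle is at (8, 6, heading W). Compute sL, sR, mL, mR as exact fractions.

8/53 40/369 -40/369 -644/19557

left sensor world pos  = (5, 4); dL² = 265
right sensor world pos = (5, 8); dR² = 369
sL = 40/265 = 8/53
sR = 40/369 = 40/369
mL = 0·sL + -1·sR = -40/369
mR = 1/2·sL + -1·sR = -644/19557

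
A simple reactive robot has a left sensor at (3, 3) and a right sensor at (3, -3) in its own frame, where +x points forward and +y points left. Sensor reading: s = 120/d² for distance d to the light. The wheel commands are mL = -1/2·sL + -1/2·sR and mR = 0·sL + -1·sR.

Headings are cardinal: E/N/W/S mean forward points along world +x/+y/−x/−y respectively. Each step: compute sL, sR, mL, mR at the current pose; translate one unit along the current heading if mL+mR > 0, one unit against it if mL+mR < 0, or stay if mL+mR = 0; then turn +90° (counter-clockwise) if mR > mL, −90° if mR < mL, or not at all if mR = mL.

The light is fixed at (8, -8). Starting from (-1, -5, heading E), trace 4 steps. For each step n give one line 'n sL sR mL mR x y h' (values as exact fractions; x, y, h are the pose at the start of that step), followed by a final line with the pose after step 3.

0 5/3 10/3 -5/2 -10/3 -1 -5 E
1 120/49 120/169 -13080/8281 -120/169 -2 -5 S
2 60/49 12/5 -444/245 -12/5 -2 -4 E
3 24/13 120/197 -3144/2561 -120/197 -3 -4 S
final -3 -3 E

n=0: pose=(-1,-5,E); sL=5/3, sR=10/3; mL=-5/2, mR=-10/3; mL+mR=-35/6 → advance -1; mR−mL=-5/6 → turn -1·90°
n=1: pose=(-2,-5,S); sL=120/49, sR=120/169; mL=-13080/8281, mR=-120/169; mL+mR=-18960/8281 → advance -1; mR−mL=7200/8281 → turn +1·90°
n=2: pose=(-2,-4,E); sL=60/49, sR=12/5; mL=-444/245, mR=-12/5; mL+mR=-1032/245 → advance -1; mR−mL=-144/245 → turn -1·90°
n=3: pose=(-3,-4,S); sL=24/13, sR=120/197; mL=-3144/2561, mR=-120/197; mL+mR=-4704/2561 → advance -1; mR−mL=1584/2561 → turn +1·90°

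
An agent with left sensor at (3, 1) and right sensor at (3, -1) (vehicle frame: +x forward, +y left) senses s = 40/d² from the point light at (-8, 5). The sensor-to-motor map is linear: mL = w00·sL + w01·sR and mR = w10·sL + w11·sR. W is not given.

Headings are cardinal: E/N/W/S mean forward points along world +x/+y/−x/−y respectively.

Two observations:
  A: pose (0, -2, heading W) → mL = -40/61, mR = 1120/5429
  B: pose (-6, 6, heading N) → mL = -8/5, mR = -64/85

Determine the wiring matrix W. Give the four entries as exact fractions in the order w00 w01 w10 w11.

0 -1 -1 1

obs A: pose=(0,-2,W) → sL=40/89, sR=40/61, mL=-40/61, mR=1120/5429
obs B: pose=(-6,6,N) → sL=40/17, sR=8/5, mL=-8/5, mR=-64/85
sensor matrix S = [[40/89, 40/61], [40/17, 8/5]]; det S = -76032/92293
solve [mL_A; mL_B] = S·[w00; w01] and [mR_A; mR_B] = S·[w10; w11]:
  w00 = 0, w01 = -1, w10 = -1, w11 = 1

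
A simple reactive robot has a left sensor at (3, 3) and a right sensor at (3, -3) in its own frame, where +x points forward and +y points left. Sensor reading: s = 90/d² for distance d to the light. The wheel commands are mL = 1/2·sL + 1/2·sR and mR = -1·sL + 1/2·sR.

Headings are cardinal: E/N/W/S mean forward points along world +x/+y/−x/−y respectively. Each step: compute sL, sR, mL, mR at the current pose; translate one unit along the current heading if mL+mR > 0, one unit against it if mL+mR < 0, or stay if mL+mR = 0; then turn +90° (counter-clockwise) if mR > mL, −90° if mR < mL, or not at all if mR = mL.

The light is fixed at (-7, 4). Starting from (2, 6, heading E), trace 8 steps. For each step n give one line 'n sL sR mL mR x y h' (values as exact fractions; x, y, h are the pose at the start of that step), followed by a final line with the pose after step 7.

0 90/169 18/29 2826/4901 -1089/4901 2 6 E
1 9/17 9/5 99/85 63/170 3 6 S
2 90/53 18/13 1062/689 -693/689 3 5 W
3 45/26 9/16 477/416 -603/416 2 5 N
4 10/17 10/17 10/17 -5/17 2 4 E
5 45/89 45/29 2655/2581 1395/5162 3 4 S
6 18/13 90/53 1062/689 -369/689 3 3 W
7 9/4 45/74 423/296 -72/37 2 3 N
final 2 2 E

n=0: pose=(2,6,E); sL=90/169, sR=18/29; mL=2826/4901, mR=-1089/4901; mL+mR=1737/4901 → advance +1; mR−mL=-135/169 → turn -1·90°
n=1: pose=(3,6,S); sL=9/17, sR=9/5; mL=99/85, mR=63/170; mL+mR=261/170 → advance +1; mR−mL=-27/34 → turn -1·90°
n=2: pose=(3,5,W); sL=90/53, sR=18/13; mL=1062/689, mR=-693/689; mL+mR=369/689 → advance +1; mR−mL=-135/53 → turn -1·90°
n=3: pose=(2,5,N); sL=45/26, sR=9/16; mL=477/416, mR=-603/416; mL+mR=-63/208 → advance -1; mR−mL=-135/52 → turn -1·90°
n=4: pose=(2,4,E); sL=10/17, sR=10/17; mL=10/17, mR=-5/17; mL+mR=5/17 → advance +1; mR−mL=-15/17 → turn -1·90°
n=5: pose=(3,4,S); sL=45/89, sR=45/29; mL=2655/2581, mR=1395/5162; mL+mR=6705/5162 → advance +1; mR−mL=-135/178 → turn -1·90°
n=6: pose=(3,3,W); sL=18/13, sR=90/53; mL=1062/689, mR=-369/689; mL+mR=693/689 → advance +1; mR−mL=-27/13 → turn -1·90°
n=7: pose=(2,3,N); sL=9/4, sR=45/74; mL=423/296, mR=-72/37; mL+mR=-153/296 → advance -1; mR−mL=-27/8 → turn -1·90°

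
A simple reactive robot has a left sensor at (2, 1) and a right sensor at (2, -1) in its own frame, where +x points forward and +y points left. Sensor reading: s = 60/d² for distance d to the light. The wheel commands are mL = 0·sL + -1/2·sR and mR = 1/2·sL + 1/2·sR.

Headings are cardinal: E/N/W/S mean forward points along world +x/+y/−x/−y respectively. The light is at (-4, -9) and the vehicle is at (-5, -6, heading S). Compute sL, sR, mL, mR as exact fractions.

left sensor world pos  = (-4, -8); dL² = 1
right sensor world pos = (-6, -8); dR² = 5
sL = 60/1 = 60
sR = 60/5 = 12
mL = 0·sL + -1/2·sR = -6
mR = 1/2·sL + 1/2·sR = 36

60 12 -6 36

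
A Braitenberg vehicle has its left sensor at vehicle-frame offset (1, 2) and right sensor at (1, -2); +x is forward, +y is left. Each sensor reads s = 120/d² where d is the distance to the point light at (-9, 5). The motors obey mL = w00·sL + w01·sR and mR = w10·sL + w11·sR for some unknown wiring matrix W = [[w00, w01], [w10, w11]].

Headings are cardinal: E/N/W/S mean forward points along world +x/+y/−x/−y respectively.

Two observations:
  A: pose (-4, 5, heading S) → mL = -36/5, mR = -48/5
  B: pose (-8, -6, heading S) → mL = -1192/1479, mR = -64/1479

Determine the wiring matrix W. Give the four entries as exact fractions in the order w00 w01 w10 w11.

obs A: pose=(-4,5,S) → sL=12/5, sR=12, mL=-36/5, mR=-48/5
obs B: pose=(-8,-6,S) → sL=40/51, sR=24/29, mL=-1192/1479, mR=-64/1479
sensor matrix S = [[12/5, 12], [40/51, 24/29]]; det S = -18304/2465
solve [mL_A; mL_B] = S·[w00; w01] and [mR_A; mR_B] = S·[w10; w11]:
  w00 = -1/2, w01 = -1/2, w10 = 1, w11 = -1

-1/2 -1/2 1 -1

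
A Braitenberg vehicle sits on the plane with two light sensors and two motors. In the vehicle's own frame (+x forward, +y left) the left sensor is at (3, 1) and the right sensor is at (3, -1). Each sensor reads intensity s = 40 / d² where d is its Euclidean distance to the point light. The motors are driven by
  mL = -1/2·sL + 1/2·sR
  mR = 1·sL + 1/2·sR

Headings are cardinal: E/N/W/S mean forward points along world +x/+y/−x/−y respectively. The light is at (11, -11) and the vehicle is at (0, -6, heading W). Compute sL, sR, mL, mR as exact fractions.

10/53 5/29 -25/3074 845/3074

left sensor world pos  = (-3, -7); dL² = 212
right sensor world pos = (-3, -5); dR² = 232
sL = 40/212 = 10/53
sR = 40/232 = 5/29
mL = -1/2·sL + 1/2·sR = -25/3074
mR = 1·sL + 1/2·sR = 845/3074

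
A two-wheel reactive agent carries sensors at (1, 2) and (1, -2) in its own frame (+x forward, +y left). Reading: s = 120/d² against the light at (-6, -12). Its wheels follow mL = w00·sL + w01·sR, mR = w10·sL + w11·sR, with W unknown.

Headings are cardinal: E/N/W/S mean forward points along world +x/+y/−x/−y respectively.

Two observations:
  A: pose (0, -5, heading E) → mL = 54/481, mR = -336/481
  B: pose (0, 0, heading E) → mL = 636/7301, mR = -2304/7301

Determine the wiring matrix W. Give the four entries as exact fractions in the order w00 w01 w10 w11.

obs A: pose=(0,-5,E) → sL=12/13, sR=60/37, mL=54/481, mR=-336/481
obs B: pose=(0,0,E) → sL=24/49, sR=120/149, mL=636/7301, mR=-2304/7301
sensor matrix S = [[12/13, 60/37], [24/49, 120/149]]; det S = -178560/3511781
solve [mL_A; mL_B] = S·[w00; w01] and [mR_A; mR_B] = S·[w10; w11]:
  w00 = 1, w01 = -1/2, w10 = 1, w11 = -1

1 -1/2 1 -1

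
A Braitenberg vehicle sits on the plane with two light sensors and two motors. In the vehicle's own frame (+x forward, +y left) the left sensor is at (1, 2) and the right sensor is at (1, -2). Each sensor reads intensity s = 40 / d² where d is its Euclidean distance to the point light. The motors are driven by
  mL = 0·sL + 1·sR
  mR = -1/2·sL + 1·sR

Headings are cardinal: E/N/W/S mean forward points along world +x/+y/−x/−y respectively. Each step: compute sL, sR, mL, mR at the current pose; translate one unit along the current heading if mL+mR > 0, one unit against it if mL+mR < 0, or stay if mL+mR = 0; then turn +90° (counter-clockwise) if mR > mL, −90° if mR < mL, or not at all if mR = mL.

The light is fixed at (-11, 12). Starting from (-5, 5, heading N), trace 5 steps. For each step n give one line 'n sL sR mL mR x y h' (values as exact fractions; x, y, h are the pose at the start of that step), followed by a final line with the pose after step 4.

0 10/13 2/5 2/5 1/65 -5 5 N
1 8/13 40/113 40/113 68/1469 -5 6 E
2 4/13 20/37 20/37 186/481 -4 6 S
3 40/117 40/61 40/61 3460/7137 -4 5 W
4 10/13 2/5 2/5 1/65 -5 5 N
final -5 6 E

n=0: pose=(-5,5,N); sL=10/13, sR=2/5; mL=2/5, mR=1/65; mL+mR=27/65 → advance +1; mR−mL=-5/13 → turn -1·90°
n=1: pose=(-5,6,E); sL=8/13, sR=40/113; mL=40/113, mR=68/1469; mL+mR=588/1469 → advance +1; mR−mL=-4/13 → turn -1·90°
n=2: pose=(-4,6,S); sL=4/13, sR=20/37; mL=20/37, mR=186/481; mL+mR=446/481 → advance +1; mR−mL=-2/13 → turn -1·90°
n=3: pose=(-4,5,W); sL=40/117, sR=40/61; mL=40/61, mR=3460/7137; mL+mR=8140/7137 → advance +1; mR−mL=-20/117 → turn -1·90°
n=4: pose=(-5,5,N); sL=10/13, sR=2/5; mL=2/5, mR=1/65; mL+mR=27/65 → advance +1; mR−mL=-5/13 → turn -1·90°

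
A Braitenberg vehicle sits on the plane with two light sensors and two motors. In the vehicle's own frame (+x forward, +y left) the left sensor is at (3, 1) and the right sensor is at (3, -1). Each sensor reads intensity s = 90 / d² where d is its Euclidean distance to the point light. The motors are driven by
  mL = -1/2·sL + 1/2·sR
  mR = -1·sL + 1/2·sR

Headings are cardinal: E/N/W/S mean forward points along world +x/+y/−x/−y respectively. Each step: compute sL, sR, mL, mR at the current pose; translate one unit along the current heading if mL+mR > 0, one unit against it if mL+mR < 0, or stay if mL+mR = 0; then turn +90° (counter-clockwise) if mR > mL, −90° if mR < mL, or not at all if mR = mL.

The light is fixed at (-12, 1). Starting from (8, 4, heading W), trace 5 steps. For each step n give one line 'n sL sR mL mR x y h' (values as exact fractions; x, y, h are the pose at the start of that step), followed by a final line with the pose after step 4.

n=0: pose=(8,4,W); sL=90/293, sR=18/61; mL=-108/17873, mR=-2853/17873; mL+mR=-2961/17873 → advance -1; mR−mL=-45/293 → turn -1·90°
n=1: pose=(9,4,N); sL=45/218, sR=9/52; mL=-189/11336, mR=-1359/11336; mL+mR=-387/2834 → advance -1; mR−mL=-45/436 → turn -1·90°
n=2: pose=(9,3,E); sL=2/13, sR=90/577; mL=8/7501, mR=-569/7501; mL+mR=-561/7501 → advance -1; mR−mL=-1/13 → turn -1·90°
n=3: pose=(8,3,S); sL=45/221, sR=45/181; mL=900/40001, mR=-6345/80002; mL+mR=-4545/80002 → advance -1; mR−mL=-45/442 → turn -1·90°
n=4: pose=(8,4,W); sL=90/293, sR=18/61; mL=-108/17873, mR=-2853/17873; mL+mR=-2961/17873 → advance -1; mR−mL=-45/293 → turn -1·90°

0 90/293 18/61 -108/17873 -2853/17873 8 4 W
1 45/218 9/52 -189/11336 -1359/11336 9 4 N
2 2/13 90/577 8/7501 -569/7501 9 3 E
3 45/221 45/181 900/40001 -6345/80002 8 3 S
4 90/293 18/61 -108/17873 -2853/17873 8 4 W
final 9 4 N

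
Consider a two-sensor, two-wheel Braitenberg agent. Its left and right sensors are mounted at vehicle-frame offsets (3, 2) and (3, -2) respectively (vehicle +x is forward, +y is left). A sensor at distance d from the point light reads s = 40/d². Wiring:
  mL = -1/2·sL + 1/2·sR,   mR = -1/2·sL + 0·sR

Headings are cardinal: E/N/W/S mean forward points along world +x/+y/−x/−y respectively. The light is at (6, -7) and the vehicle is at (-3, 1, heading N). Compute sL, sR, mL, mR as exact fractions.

20/121 4/17 72/2057 -10/121

left sensor world pos  = (-5, 4); dL² = 242
right sensor world pos = (-1, 4); dR² = 170
sL = 40/242 = 20/121
sR = 40/170 = 4/17
mL = -1/2·sL + 1/2·sR = 72/2057
mR = -1/2·sL + 0·sR = -10/121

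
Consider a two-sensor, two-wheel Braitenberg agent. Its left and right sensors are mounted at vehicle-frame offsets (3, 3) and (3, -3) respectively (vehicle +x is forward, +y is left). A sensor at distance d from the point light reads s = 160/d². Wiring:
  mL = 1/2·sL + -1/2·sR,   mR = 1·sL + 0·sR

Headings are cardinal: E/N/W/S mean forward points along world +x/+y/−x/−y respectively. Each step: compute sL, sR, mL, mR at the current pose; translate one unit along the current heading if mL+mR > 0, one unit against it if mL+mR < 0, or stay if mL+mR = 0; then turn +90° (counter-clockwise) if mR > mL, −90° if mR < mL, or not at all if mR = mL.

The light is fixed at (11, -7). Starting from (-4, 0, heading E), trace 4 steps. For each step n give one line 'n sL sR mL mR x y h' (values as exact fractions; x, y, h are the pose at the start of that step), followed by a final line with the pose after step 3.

n=0: pose=(-4,0,E); sL=40/61, sR=1; mL=-21/122, mR=40/61; mL+mR=59/122 → advance +1; mR−mL=101/122 → turn +1·90°
n=1: pose=(-3,0,N); sL=160/389, sR=160/221; mL=-13440/85969, mR=160/389; mL+mR=21920/85969 → advance +1; mR−mL=48800/85969 → turn +1·90°
n=2: pose=(-3,1,W); sL=80/157, sR=16/41; mL=384/6437, mR=80/157; mL+mR=3664/6437 → advance +1; mR−mL=2896/6437 → turn +1·90°
n=3: pose=(-4,1,S); sL=160/169, sR=160/349; mL=14400/58981, mR=160/169; mL+mR=70240/58981 → advance +1; mR−mL=41440/58981 → turn +1·90°

0 40/61 1 -21/122 40/61 -4 0 E
1 160/389 160/221 -13440/85969 160/389 -3 0 N
2 80/157 16/41 384/6437 80/157 -3 1 W
3 160/169 160/349 14400/58981 160/169 -4 1 S
final -4 0 E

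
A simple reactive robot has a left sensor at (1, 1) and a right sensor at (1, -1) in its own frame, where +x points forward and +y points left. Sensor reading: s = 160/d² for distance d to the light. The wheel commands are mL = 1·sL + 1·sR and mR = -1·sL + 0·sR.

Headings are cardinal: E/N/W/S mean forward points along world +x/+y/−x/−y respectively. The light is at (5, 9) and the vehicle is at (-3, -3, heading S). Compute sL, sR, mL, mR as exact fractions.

left sensor world pos  = (-2, -4); dL² = 218
right sensor world pos = (-4, -4); dR² = 250
sL = 160/218 = 80/109
sR = 160/250 = 16/25
mL = 1·sL + 1·sR = 3744/2725
mR = -1·sL + 0·sR = -80/109

80/109 16/25 3744/2725 -80/109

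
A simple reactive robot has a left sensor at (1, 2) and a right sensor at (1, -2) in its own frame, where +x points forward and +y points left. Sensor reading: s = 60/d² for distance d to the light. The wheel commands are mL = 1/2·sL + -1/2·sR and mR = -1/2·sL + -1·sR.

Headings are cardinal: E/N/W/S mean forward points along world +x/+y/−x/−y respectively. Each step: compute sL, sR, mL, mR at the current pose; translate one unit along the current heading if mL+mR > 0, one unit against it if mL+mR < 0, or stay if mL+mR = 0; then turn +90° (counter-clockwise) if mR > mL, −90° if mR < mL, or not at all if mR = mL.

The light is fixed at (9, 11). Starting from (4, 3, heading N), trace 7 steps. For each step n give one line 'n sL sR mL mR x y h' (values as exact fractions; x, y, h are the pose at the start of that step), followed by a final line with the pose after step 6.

0 30/49 30/29 -300/1421 -1905/1421 4 3 N
1 12/13 60/137 432/1781 -1602/1781 4 2 E
2 15/29 15/41 90/1189 -1485/2378 3 2 S
3 60/149 12/17 -384/2533 -2298/2533 3 3 W
4 30/49 30/29 -300/1421 -1905/1421 4 3 N
5 12/13 60/137 432/1781 -1602/1781 4 2 E
6 15/29 15/41 90/1189 -1485/2378 3 2 S
final 3 3 W

n=0: pose=(4,3,N); sL=30/49, sR=30/29; mL=-300/1421, mR=-1905/1421; mL+mR=-45/29 → advance -1; mR−mL=-1605/1421 → turn -1·90°
n=1: pose=(4,2,E); sL=12/13, sR=60/137; mL=432/1781, mR=-1602/1781; mL+mR=-90/137 → advance -1; mR−mL=-2034/1781 → turn -1·90°
n=2: pose=(3,2,S); sL=15/29, sR=15/41; mL=90/1189, mR=-1485/2378; mL+mR=-45/82 → advance -1; mR−mL=-1665/2378 → turn -1·90°
n=3: pose=(3,3,W); sL=60/149, sR=12/17; mL=-384/2533, mR=-2298/2533; mL+mR=-18/17 → advance -1; mR−mL=-1914/2533 → turn -1·90°
n=4: pose=(4,3,N); sL=30/49, sR=30/29; mL=-300/1421, mR=-1905/1421; mL+mR=-45/29 → advance -1; mR−mL=-1605/1421 → turn -1·90°
n=5: pose=(4,2,E); sL=12/13, sR=60/137; mL=432/1781, mR=-1602/1781; mL+mR=-90/137 → advance -1; mR−mL=-2034/1781 → turn -1·90°
n=6: pose=(3,2,S); sL=15/29, sR=15/41; mL=90/1189, mR=-1485/2378; mL+mR=-45/82 → advance -1; mR−mL=-1665/2378 → turn -1·90°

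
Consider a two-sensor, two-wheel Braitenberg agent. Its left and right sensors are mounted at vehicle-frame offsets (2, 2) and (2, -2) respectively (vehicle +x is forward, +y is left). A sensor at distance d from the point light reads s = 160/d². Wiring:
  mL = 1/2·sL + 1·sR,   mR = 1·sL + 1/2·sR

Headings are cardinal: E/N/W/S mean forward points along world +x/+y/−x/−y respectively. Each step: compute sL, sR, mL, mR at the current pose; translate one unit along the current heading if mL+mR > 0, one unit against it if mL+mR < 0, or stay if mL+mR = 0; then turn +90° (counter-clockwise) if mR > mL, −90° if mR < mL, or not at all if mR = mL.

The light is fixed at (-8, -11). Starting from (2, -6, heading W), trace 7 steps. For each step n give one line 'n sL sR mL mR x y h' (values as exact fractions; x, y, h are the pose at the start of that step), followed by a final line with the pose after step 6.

n=0: pose=(2,-6,W); sL=160/73, sR=160/113; mL=20720/8249, mR=23920/8249; mL+mR=44640/8249 → advance +1; mR−mL=3200/8249 → turn +1·90°
n=1: pose=(1,-6,S); sL=16/13, sR=80/29; mL=1272/377, mR=984/377; mL+mR=2256/377 → advance +1; mR−mL=-288/377 → turn -1·90°
n=2: pose=(1,-7,W); sL=160/53, sR=32/17; mL=3056/901, mR=3568/901; mL+mR=6624/901 → advance +1; mR−mL=512/901 → turn +1·90°
n=3: pose=(0,-7,S); sL=20/13, sR=4; mL=62/13, mR=46/13; mL+mR=108/13 → advance +1; mR−mL=-16/13 → turn -1·90°
n=4: pose=(0,-8,W); sL=160/37, sR=160/61; mL=10800/2257, mR=12720/2257; mL+mR=23520/2257 → advance +1; mR−mL=1920/2257 → turn +1·90°
n=5: pose=(-1,-8,S); sL=80/41, sR=80/13; mL=3800/533, mR=2680/533; mL+mR=6480/533 → advance +1; mR−mL=-1120/533 → turn -1·90°
n=6: pose=(-1,-9,W); sL=32/5, sR=160/41; mL=1456/205, mR=1712/205; mL+mR=3168/205 → advance +1; mR−mL=256/205 → turn +1·90°

0 160/73 160/113 20720/8249 23920/8249 2 -6 W
1 16/13 80/29 1272/377 984/377 1 -6 S
2 160/53 32/17 3056/901 3568/901 1 -7 W
3 20/13 4 62/13 46/13 0 -7 S
4 160/37 160/61 10800/2257 12720/2257 0 -8 W
5 80/41 80/13 3800/533 2680/533 -1 -8 S
6 32/5 160/41 1456/205 1712/205 -1 -9 W
final -2 -9 S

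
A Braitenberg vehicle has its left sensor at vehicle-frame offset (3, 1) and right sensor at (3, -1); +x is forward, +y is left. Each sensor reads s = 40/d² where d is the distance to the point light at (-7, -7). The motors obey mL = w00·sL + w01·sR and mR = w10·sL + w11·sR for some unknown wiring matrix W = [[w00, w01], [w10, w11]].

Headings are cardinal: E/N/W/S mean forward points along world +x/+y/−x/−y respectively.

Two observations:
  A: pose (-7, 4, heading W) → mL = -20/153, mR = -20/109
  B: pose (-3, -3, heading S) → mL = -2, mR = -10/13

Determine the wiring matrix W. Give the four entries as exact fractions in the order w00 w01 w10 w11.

0 -1/2 -1/2 0

obs A: pose=(-7,4,W) → sL=40/109, sR=40/153, mL=-20/153, mR=-20/109
obs B: pose=(-3,-3,S) → sL=20/13, sR=4, mL=-2, mR=-10/13
sensor matrix S = [[40/109, 40/153], [20/13, 4]]; det S = 231040/216801
solve [mL_A; mL_B] = S·[w00; w01] and [mR_A; mR_B] = S·[w10; w11]:
  w00 = 0, w01 = -1/2, w10 = -1/2, w11 = 0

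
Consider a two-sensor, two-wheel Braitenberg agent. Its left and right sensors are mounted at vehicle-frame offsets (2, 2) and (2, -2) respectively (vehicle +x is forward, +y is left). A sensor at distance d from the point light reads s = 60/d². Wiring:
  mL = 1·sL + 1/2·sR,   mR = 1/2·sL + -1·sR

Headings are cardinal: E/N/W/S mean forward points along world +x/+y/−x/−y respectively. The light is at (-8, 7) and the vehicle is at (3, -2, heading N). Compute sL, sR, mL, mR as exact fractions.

6/13 30/109 849/1417 -63/1417

left sensor world pos  = (1, 0); dL² = 130
right sensor world pos = (5, 0); dR² = 218
sL = 60/130 = 6/13
sR = 60/218 = 30/109
mL = 1·sL + 1/2·sR = 849/1417
mR = 1/2·sL + -1·sR = -63/1417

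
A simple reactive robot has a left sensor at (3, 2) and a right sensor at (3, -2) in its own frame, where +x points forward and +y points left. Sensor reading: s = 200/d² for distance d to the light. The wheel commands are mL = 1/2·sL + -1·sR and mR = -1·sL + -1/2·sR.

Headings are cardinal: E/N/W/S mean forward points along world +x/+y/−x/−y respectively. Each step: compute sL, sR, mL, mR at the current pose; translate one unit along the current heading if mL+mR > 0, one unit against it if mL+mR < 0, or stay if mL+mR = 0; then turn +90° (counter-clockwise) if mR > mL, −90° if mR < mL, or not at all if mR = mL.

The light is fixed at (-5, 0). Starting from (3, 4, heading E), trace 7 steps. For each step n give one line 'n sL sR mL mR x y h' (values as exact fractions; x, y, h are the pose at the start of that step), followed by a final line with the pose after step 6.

0 200/157 8/5 -756/785 -1628/785 3 4 E
1 100/41 100/13 -3450/533 -3350/533 2 4 S
2 200/149 200/109 -18900/16241 -36700/16241 2 5 E
3 50/17 10 -145/17 -135/17 1 5 S
4 40/29 200/97 -3860/2813 -6780/2813 1 6 E
5 100/29 100/9 -2450/261 -2350/261 0 6 S
6 40/29 200/89 -4020/2581 -6460/2581 0 7 E
final -1 7 S

n=0: pose=(3,4,E); sL=200/157, sR=8/5; mL=-756/785, mR=-1628/785; mL+mR=-2384/785 → advance -1; mR−mL=-872/785 → turn -1·90°
n=1: pose=(2,4,S); sL=100/41, sR=100/13; mL=-3450/533, mR=-3350/533; mL+mR=-6800/533 → advance -1; mR−mL=100/533 → turn +1·90°
n=2: pose=(2,5,E); sL=200/149, sR=200/109; mL=-18900/16241, mR=-36700/16241; mL+mR=-55600/16241 → advance -1; mR−mL=-17800/16241 → turn -1·90°
n=3: pose=(1,5,S); sL=50/17, sR=10; mL=-145/17, mR=-135/17; mL+mR=-280/17 → advance -1; mR−mL=10/17 → turn +1·90°
n=4: pose=(1,6,E); sL=40/29, sR=200/97; mL=-3860/2813, mR=-6780/2813; mL+mR=-10640/2813 → advance -1; mR−mL=-2920/2813 → turn -1·90°
n=5: pose=(0,6,S); sL=100/29, sR=100/9; mL=-2450/261, mR=-2350/261; mL+mR=-1600/87 → advance -1; mR−mL=100/261 → turn +1·90°
n=6: pose=(0,7,E); sL=40/29, sR=200/89; mL=-4020/2581, mR=-6460/2581; mL+mR=-10480/2581 → advance -1; mR−mL=-2440/2581 → turn -1·90°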